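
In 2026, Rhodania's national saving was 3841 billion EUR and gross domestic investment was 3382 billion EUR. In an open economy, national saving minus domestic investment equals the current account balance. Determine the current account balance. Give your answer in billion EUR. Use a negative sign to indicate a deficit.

S - I = CA (net lending to the rest of the world).
CA = S - I = 3841 - 3382 = 459

459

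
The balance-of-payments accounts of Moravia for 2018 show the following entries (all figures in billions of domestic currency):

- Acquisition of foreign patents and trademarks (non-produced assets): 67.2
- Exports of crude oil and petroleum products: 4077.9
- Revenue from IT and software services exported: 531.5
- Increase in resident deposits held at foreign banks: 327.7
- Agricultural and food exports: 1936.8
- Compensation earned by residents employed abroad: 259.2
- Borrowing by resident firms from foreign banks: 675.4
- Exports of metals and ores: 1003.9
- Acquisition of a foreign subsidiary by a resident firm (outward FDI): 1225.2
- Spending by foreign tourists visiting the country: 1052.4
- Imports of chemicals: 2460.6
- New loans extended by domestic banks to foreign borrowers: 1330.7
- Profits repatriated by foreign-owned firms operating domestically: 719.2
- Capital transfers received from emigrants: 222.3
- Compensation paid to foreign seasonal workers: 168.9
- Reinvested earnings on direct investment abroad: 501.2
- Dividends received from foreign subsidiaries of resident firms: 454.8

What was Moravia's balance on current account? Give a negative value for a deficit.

6469.0

Goods: -2460.6 + 1003.9 + 4077.9 + 1936.8 = 4558.0
Services: 531.5 + 1052.4 = 1583.9
Primary income: 501.2 + 454.8 - 719.2 - 168.9 + 259.2 = 327.1
Current account = 4558.0 + 1583.9 + 327.1 = 6469.0
(Excluded from the current account — capital account: acquisition of foreign patents and trademarks (non-produced assets) 67.2, capital transfers received from emigrants 222.3; financial account: increase in resident deposits held at foreign banks 327.7, borrowing by resident firms from foreign banks 675.4, acquisition of a foreign subsidiary by a resident firm (outward FDI) 1225.2, new loans extended by domestic banks to foreign borrowers 1330.7.)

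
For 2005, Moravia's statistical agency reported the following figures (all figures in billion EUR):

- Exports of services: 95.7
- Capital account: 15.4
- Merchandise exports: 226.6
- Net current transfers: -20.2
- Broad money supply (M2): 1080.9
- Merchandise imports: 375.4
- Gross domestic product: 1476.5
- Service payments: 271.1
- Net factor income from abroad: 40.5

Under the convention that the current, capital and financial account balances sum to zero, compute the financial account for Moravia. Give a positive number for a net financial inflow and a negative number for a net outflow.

288.5

Goods balance = 226.6 - 375.4 = -148.8
Services balance = 95.7 - 271.1 = -175.4
Trade balance (goods + services) = -148.8 + (-175.4) = -324.2
Net primary income = 40.5
Net secondary income = -20.2
Current account = -324.2 + 40.5 + (-20.2) = -303.9
Financial account = -(-303.9 + 15.4) = 288.5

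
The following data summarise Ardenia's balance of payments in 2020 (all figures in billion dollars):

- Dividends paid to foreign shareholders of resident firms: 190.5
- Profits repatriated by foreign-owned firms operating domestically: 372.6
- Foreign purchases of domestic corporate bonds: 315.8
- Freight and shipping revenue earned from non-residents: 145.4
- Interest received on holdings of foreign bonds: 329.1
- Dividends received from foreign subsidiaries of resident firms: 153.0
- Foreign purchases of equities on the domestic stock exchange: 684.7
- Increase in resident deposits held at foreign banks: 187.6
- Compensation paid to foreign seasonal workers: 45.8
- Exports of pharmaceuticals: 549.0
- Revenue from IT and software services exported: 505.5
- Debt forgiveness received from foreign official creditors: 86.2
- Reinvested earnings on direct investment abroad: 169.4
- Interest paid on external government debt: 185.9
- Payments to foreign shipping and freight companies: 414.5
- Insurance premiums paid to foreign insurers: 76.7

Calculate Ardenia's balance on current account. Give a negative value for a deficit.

Goods: 549.0
Services: 505.5 + 145.4 - 76.7 - 414.5 = 159.7
Primary income: -190.5 + 169.4 - 45.8 - 185.9 - 372.6 + 329.1 + 153.0 = -143.3
Current account = 549.0 + 159.7 + (-143.3) = 565.4
(Excluded from the current account — financial account: foreign purchases of domestic corporate bonds 315.8, foreign purchases of equities on the domestic stock exchange 684.7, increase in resident deposits held at foreign banks 187.6; capital account: debt forgiveness received from foreign official creditors 86.2.)

565.4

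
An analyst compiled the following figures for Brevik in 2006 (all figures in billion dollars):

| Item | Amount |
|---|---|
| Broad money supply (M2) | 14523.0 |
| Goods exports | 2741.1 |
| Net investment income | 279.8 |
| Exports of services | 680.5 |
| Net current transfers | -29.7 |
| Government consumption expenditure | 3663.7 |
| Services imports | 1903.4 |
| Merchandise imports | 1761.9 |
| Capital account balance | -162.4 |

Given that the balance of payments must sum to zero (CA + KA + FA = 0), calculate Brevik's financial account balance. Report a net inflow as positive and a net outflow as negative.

156.0

Goods balance = 2741.1 - 1761.9 = 979.2
Services balance = 680.5 - 1903.4 = -1222.9
Trade balance (goods + services) = 979.2 + (-1222.9) = -243.7
Net primary income = 279.8
Net secondary income = -29.7
Current account = -243.7 + 279.8 + (-29.7) = 6.4
Financial account = -(6.4 + (-162.4)) = 156.0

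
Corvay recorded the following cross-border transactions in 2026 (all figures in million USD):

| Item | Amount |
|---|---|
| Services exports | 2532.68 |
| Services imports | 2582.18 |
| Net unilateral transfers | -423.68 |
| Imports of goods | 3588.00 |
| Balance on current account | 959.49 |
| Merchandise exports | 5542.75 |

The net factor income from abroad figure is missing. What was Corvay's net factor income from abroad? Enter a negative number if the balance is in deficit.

Current account = goods balance + services balance + net primary income + net secondary income
Sum of the known components = 1481.57
Net factor income from abroad = CA - (known components) = 959.49 - 1481.57 = -522.08

-522.08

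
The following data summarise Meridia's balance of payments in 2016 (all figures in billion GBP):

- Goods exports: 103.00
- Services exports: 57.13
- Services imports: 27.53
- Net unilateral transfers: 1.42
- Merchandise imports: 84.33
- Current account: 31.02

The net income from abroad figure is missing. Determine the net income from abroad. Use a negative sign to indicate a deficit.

-18.67

Current account = goods balance + services balance + net primary income + net secondary income
Sum of the known components = 49.69
Net income from abroad = CA - (known components) = 31.02 - 49.69 = -18.67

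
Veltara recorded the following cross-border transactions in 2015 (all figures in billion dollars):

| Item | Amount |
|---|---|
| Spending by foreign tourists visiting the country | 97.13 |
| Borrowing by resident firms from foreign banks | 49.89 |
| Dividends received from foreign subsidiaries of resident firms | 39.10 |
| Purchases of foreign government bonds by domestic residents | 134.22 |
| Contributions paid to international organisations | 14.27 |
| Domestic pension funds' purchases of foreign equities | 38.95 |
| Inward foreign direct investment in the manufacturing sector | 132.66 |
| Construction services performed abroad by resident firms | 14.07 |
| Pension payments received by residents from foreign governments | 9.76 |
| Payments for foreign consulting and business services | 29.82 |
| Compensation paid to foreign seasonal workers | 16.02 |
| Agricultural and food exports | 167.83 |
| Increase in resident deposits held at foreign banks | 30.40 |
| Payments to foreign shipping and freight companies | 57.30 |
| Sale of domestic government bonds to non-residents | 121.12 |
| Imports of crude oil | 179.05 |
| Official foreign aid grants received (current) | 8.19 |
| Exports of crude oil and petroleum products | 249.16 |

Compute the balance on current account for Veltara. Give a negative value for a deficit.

Goods: -179.05 + 167.83 + 249.16 = 237.94
Services: 97.13 + 14.07 - 29.82 - 57.30 = 24.08
Primary income: -16.02 + 39.10 = 23.08
Secondary income: 8.19 - 14.27 + 9.76 = 3.68
Current account = 237.94 + 24.08 + 23.08 + 3.68 = 288.78
(Excluded from the current account — financial account: borrowing by resident firms from foreign banks 49.89, purchases of foreign government bonds by domestic residents 134.22, domestic pension funds' purchases of foreign equities 38.95, inward foreign direct investment in the manufacturing sector 132.66, increase in resident deposits held at foreign banks 30.40, sale of domestic government bonds to non-residents 121.12.)

288.78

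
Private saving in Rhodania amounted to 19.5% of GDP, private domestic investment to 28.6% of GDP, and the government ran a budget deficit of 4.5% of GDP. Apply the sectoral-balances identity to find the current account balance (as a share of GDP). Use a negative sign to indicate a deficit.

By the sectoral-balances identity, CA = (S_private - I) + (T - G).
Private balance = 19.5 - 28.6 = -9.1
Government balance (T - G) = -4.5
CA = -9.1 + (-4.5) = -13.6

-13.6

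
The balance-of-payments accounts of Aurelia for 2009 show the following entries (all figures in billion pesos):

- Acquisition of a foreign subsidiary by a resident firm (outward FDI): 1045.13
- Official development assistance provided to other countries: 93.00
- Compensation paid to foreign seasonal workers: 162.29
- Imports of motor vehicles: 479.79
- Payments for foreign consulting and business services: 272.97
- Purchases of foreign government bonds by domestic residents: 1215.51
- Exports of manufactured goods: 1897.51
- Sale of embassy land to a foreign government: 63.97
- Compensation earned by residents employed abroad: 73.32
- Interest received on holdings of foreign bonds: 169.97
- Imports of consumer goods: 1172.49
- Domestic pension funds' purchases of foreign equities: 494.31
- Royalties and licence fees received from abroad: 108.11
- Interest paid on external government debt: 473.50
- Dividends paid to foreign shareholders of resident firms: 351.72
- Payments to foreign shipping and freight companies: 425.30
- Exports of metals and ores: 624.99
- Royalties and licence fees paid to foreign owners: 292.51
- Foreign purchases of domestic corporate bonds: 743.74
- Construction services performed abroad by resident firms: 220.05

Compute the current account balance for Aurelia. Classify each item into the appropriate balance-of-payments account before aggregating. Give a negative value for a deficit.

-629.62

Goods: -1172.49 - 479.79 + 624.99 + 1897.51 = 870.22
Services: 108.11 - 292.51 - 425.30 + 220.05 - 272.97 = -662.62
Primary income: 73.32 + 169.97 - 473.50 - 162.29 - 351.72 = -744.22
Secondary income: -93.00
Current account = 870.22 + (-662.62) + (-744.22) + (-93.00) = -629.62
(Excluded from the current account — financial account: acquisition of a foreign subsidiary by a resident firm (outward FDI) 1045.13, purchases of foreign government bonds by domestic residents 1215.51, domestic pension funds' purchases of foreign equities 494.31, foreign purchases of domestic corporate bonds 743.74; capital account: sale of embassy land to a foreign government 63.97.)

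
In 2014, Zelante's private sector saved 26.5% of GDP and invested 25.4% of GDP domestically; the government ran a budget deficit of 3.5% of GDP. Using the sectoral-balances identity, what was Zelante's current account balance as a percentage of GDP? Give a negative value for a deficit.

-2.4

By the sectoral-balances identity, CA = (S_private - I) + (T - G).
Private balance = 26.5 - 25.4 = 1.1
Government balance (T - G) = -3.5
CA = 1.1 + (-3.5) = -2.4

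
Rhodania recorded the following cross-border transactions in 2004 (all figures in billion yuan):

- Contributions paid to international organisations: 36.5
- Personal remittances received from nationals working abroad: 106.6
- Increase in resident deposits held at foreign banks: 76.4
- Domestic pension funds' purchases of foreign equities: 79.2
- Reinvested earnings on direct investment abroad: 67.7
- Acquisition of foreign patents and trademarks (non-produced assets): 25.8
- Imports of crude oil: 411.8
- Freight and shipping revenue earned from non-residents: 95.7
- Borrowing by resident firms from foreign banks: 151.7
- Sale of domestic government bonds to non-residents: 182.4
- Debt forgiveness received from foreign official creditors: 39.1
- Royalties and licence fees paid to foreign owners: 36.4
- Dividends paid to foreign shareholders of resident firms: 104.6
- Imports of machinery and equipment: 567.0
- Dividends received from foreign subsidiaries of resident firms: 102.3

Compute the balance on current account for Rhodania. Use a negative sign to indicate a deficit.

-784.0

Goods: -411.8 - 567.0 = -978.8
Services: 95.7 - 36.4 = 59.3
Primary income: 102.3 - 104.6 + 67.7 = 65.4
Secondary income: 106.6 - 36.5 = 70.1
Current account = (-978.8) + 59.3 + 65.4 + 70.1 = -784.0
(Excluded from the current account — financial account: increase in resident deposits held at foreign banks 76.4, domestic pension funds' purchases of foreign equities 79.2, borrowing by resident firms from foreign banks 151.7, sale of domestic government bonds to non-residents 182.4; capital account: acquisition of foreign patents and trademarks (non-produced assets) 25.8, debt forgiveness received from foreign official creditors 39.1.)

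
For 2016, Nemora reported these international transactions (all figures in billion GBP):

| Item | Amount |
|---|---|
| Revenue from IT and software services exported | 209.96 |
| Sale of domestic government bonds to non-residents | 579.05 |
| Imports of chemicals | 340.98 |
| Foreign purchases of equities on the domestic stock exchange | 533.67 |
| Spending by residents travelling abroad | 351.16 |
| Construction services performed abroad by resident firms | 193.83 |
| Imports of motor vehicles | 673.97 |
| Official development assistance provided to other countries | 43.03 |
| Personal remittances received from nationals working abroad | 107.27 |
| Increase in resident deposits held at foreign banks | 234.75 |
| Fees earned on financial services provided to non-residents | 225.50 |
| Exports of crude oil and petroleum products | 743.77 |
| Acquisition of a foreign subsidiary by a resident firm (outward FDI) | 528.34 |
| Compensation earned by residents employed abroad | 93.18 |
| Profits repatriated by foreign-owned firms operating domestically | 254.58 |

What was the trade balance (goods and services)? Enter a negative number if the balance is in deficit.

6.95

Goods: -340.98 + 743.77 - 673.97 = -271.18
Services: 225.50 + 193.83 - 351.16 + 209.96 = 278.13
Trade balance = -271.18 + 278.13 = 6.95
(Excluded from the trade balance — financial account: sale of domestic government bonds to non-residents 579.05, foreign purchases of equities on the domestic stock exchange 533.67, increase in resident deposits held at foreign banks 234.75, acquisition of a foreign subsidiary by a resident firm (outward FDI) 528.34; secondary income: official development assistance provided to other countries 43.03, personal remittances received from nationals working abroad 107.27; primary income: compensation earned by residents employed abroad 93.18, profits repatriated by foreign-owned firms operating domestically 254.58.)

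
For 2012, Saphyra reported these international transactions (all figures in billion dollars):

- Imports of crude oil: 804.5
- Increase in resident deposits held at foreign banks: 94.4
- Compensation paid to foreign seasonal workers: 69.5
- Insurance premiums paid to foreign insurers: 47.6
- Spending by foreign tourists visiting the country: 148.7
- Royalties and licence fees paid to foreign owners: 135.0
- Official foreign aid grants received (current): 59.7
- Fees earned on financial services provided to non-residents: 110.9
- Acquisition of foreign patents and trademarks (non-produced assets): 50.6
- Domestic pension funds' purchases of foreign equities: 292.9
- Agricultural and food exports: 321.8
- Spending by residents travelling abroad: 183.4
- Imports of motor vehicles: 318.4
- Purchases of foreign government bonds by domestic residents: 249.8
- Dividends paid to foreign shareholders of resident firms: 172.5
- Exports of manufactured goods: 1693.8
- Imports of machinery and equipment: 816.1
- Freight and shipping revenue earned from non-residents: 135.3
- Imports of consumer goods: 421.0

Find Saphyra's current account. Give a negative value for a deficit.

-497.8

Goods: -804.5 - 318.4 + 1693.8 - 421.0 - 816.1 + 321.8 = -344.4
Services: 110.9 - 183.4 + 148.7 + 135.3 - 135.0 - 47.6 = 28.9
Primary income: -69.5 - 172.5 = -242.0
Secondary income: 59.7
Current account = (-344.4) + 28.9 + (-242.0) + 59.7 = -497.8
(Excluded from the current account — financial account: increase in resident deposits held at foreign banks 94.4, domestic pension funds' purchases of foreign equities 292.9, purchases of foreign government bonds by domestic residents 249.8; capital account: acquisition of foreign patents and trademarks (non-produced assets) 50.6.)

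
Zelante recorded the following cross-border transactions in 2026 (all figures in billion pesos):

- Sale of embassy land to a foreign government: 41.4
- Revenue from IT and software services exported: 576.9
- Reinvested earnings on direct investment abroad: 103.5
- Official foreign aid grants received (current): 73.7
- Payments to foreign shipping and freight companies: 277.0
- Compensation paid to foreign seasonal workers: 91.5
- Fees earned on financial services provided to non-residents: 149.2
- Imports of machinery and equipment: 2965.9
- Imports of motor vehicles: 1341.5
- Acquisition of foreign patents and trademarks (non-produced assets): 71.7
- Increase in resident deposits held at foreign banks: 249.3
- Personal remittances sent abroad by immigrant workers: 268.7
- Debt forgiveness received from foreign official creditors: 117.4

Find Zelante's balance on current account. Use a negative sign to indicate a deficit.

-4041.3

Goods: -1341.5 - 2965.9 = -4307.4
Services: -277.0 + 576.9 + 149.2 = 449.1
Primary income: -91.5 + 103.5 = 12.0
Secondary income: 73.7 - 268.7 = -195.0
Current account = (-4307.4) + 449.1 + 12.0 + (-195.0) = -4041.3
(Excluded from the current account — capital account: sale of embassy land to a foreign government 41.4, acquisition of foreign patents and trademarks (non-produced assets) 71.7, debt forgiveness received from foreign official creditors 117.4; financial account: increase in resident deposits held at foreign banks 249.3.)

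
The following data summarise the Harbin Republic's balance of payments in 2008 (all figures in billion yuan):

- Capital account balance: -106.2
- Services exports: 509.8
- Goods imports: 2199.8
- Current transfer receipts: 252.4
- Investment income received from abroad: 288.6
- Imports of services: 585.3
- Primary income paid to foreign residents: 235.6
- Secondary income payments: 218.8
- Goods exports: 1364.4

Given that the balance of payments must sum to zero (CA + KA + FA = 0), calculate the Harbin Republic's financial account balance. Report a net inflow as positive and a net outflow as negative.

Goods balance = 1364.4 - 2199.8 = -835.4
Services balance = 509.8 - 585.3 = -75.5
Trade balance (goods + services) = -835.4 + (-75.5) = -910.9
Net primary income = 288.6 - 235.6 = 53.0
Net secondary income = 252.4 - 218.8 = 33.6
Current account = -910.9 + 53.0 + 33.6 = -824.3
Financial account = -(-824.3 + (-106.2)) = 930.5

930.5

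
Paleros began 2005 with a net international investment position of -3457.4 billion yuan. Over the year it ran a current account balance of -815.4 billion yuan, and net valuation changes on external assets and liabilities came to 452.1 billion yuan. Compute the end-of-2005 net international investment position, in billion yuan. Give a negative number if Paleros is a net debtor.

Change in NIIP = current account + net valuation change = -815.4 + 452.1 = -363.3
End-of-year NIIP = -3457.4 + (-363.3) = -3820.7

-3820.7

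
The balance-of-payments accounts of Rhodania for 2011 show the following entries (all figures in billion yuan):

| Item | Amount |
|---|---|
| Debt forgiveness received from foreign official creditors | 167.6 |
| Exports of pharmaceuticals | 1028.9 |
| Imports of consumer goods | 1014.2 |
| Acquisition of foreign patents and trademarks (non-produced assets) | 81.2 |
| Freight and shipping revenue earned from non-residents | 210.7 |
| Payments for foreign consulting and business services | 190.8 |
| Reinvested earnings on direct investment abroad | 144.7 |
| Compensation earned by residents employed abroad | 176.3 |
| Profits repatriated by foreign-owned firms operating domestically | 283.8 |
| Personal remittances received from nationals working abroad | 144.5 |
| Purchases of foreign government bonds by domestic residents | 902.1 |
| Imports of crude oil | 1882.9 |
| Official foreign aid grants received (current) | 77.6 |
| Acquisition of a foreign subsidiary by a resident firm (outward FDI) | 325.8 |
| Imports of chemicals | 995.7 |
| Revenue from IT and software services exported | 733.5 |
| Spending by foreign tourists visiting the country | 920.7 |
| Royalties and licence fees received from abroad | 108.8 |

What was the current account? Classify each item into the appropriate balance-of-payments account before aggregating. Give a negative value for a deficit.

Goods: 1028.9 - 1882.9 - 1014.2 - 995.7 = -2863.9
Services: 920.7 - 190.8 + 733.5 + 108.8 + 210.7 = 1782.9
Primary income: -283.8 + 144.7 + 176.3 = 37.2
Secondary income: 144.5 + 77.6 = 222.1
Current account = (-2863.9) + 1782.9 + 37.2 + 222.1 = -821.7
(Excluded from the current account — capital account: debt forgiveness received from foreign official creditors 167.6, acquisition of foreign patents and trademarks (non-produced assets) 81.2; financial account: purchases of foreign government bonds by domestic residents 902.1, acquisition of a foreign subsidiary by a resident firm (outward FDI) 325.8.)

-821.7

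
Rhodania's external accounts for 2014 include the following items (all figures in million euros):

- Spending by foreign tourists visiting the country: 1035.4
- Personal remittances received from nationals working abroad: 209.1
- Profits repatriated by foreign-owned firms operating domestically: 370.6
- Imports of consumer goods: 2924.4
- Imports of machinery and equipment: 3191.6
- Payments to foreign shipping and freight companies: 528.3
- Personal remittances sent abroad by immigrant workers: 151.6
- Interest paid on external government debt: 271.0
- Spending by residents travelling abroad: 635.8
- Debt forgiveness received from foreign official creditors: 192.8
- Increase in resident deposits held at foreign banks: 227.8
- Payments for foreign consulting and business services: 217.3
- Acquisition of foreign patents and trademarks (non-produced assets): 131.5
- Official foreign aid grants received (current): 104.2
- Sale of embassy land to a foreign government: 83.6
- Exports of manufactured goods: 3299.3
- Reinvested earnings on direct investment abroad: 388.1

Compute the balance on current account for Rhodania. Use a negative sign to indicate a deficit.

Goods: -2924.4 - 3191.6 + 3299.3 = -2816.7
Services: -528.3 - 217.3 - 635.8 + 1035.4 = -346.0
Primary income: -271.0 + 388.1 - 370.6 = -253.5
Secondary income: 104.2 + 209.1 - 151.6 = 161.7
Current account = (-2816.7) + (-346.0) + (-253.5) + 161.7 = -3254.5
(Excluded from the current account — capital account: debt forgiveness received from foreign official creditors 192.8, acquisition of foreign patents and trademarks (non-produced assets) 131.5, sale of embassy land to a foreign government 83.6; financial account: increase in resident deposits held at foreign banks 227.8.)

-3254.5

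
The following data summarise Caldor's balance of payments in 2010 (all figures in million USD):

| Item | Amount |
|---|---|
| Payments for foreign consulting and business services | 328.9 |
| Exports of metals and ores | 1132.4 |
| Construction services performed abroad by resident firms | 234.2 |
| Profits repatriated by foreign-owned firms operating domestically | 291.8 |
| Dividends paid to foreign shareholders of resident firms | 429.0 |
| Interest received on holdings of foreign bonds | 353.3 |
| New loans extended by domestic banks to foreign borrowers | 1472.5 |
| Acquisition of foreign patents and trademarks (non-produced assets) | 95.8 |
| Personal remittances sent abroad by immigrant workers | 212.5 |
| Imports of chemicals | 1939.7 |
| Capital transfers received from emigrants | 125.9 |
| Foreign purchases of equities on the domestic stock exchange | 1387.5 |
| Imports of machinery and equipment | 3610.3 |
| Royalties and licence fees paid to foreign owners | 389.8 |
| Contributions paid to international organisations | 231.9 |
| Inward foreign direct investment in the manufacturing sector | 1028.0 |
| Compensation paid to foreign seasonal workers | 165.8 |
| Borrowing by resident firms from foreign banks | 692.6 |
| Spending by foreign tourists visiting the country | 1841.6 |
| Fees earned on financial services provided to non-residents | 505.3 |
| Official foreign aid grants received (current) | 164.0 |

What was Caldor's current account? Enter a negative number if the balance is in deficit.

-3368.9

Goods: -1939.7 + 1132.4 - 3610.3 = -4417.6
Services: 505.3 - 389.8 + 234.2 + 1841.6 - 328.9 = 1862.4
Primary income: 353.3 - 429.0 - 165.8 - 291.8 = -533.3
Secondary income: -231.9 + 164.0 - 212.5 = -280.4
Current account = (-4417.6) + 1862.4 + (-533.3) + (-280.4) = -3368.9
(Excluded from the current account — financial account: new loans extended by domestic banks to foreign borrowers 1472.5, foreign purchases of equities on the domestic stock exchange 1387.5, inward foreign direct investment in the manufacturing sector 1028.0, borrowing by resident firms from foreign banks 692.6; capital account: acquisition of foreign patents and trademarks (non-produced assets) 95.8, capital transfers received from emigrants 125.9.)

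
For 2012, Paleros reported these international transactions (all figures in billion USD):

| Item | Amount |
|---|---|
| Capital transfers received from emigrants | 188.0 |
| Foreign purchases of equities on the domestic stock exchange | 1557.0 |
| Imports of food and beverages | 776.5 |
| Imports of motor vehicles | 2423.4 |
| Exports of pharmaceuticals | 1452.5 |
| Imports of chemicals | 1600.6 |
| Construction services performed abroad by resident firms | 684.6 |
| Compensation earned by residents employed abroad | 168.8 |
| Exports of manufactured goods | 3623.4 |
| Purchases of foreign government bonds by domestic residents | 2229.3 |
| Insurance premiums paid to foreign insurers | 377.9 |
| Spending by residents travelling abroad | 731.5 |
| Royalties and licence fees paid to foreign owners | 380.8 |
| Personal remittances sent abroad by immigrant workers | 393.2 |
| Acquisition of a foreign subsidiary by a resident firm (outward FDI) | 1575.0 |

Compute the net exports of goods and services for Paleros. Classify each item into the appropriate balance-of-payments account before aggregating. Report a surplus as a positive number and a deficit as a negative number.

-530.2

Goods: -776.5 - 2423.4 - 1600.6 + 3623.4 + 1452.5 = 275.4
Services: -380.8 - 731.5 + 684.6 - 377.9 = -805.6
Trade balance = 275.4 + (-805.6) = -530.2
(Excluded from the trade balance — capital account: capital transfers received from emigrants 188.0; financial account: foreign purchases of equities on the domestic stock exchange 1557.0, purchases of foreign government bonds by domestic residents 2229.3, acquisition of a foreign subsidiary by a resident firm (outward FDI) 1575.0; primary income: compensation earned by residents employed abroad 168.8; secondary income: personal remittances sent abroad by immigrant workers 393.2.)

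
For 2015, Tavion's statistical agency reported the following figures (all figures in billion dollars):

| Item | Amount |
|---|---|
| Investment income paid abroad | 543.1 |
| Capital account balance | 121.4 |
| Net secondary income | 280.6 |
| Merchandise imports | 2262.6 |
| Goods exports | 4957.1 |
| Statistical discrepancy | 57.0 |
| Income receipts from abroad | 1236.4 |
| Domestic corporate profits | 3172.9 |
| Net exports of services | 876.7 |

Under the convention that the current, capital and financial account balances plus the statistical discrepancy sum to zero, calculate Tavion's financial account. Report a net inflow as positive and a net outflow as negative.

Goods balance = 4957.1 - 2262.6 = 2694.5
Services balance = 876.7
Trade balance (goods + services) = 2694.5 + 876.7 = 3571.2
Net primary income = 1236.4 - 543.1 = 693.3
Net secondary income = 280.6
Current account = 3571.2 + 693.3 + 280.6 = 4545.1
Financial account = -(4545.1 + 121.4 + 57.0) = -4723.5

-4723.5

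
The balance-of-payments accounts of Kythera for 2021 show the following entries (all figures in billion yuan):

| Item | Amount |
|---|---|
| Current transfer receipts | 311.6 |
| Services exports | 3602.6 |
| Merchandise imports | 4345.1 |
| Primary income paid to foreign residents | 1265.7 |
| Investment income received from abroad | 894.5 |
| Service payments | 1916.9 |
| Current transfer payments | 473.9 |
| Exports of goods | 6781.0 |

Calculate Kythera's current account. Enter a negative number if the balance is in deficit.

3588.1

Goods balance = 6781.0 - 4345.1 = 2435.9
Services balance = 3602.6 - 1916.9 = 1685.7
Trade balance (goods + services) = 2435.9 + 1685.7 = 4121.6
Net primary income = 894.5 - 1265.7 = -371.2
Net secondary income = 311.6 - 473.9 = -162.3
Current account = 4121.6 + (-371.2) + (-162.3) = 3588.1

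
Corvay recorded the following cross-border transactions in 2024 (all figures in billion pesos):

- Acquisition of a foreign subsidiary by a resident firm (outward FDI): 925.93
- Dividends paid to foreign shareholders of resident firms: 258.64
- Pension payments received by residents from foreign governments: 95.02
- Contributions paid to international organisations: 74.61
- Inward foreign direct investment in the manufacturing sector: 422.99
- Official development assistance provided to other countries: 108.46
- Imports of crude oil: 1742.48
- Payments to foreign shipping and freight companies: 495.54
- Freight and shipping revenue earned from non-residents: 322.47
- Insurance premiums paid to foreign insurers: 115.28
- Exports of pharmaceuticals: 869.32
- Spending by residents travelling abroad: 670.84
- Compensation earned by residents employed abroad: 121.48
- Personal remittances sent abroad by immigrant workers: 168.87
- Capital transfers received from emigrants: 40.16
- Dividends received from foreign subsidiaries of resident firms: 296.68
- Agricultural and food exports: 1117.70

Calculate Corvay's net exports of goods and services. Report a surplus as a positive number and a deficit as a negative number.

-714.65

Goods: 1117.70 + 869.32 - 1742.48 = 244.54
Services: -495.54 - 670.84 + 322.47 - 115.28 = -959.19
Trade balance = 244.54 + (-959.19) = -714.65
(Excluded from the trade balance — financial account: acquisition of a foreign subsidiary by a resident firm (outward FDI) 925.93, inward foreign direct investment in the manufacturing sector 422.99; primary income: dividends paid to foreign shareholders of resident firms 258.64, compensation earned by residents employed abroad 121.48, dividends received from foreign subsidiaries of resident firms 296.68; secondary income: pension payments received by residents from foreign governments 95.02, contributions paid to international organisations 74.61, official development assistance provided to other countries 108.46, personal remittances sent abroad by immigrant workers 168.87; capital account: capital transfers received from emigrants 40.16.)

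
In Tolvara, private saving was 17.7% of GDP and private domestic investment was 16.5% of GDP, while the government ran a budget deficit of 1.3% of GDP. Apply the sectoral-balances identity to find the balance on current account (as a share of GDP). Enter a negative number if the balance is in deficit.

By the sectoral-balances identity, CA = (S_private - I) + (T - G).
Private balance = 17.7 - 16.5 = 1.2
Government balance (T - G) = -1.3
CA = 1.2 + (-1.3) = -0.1

-0.1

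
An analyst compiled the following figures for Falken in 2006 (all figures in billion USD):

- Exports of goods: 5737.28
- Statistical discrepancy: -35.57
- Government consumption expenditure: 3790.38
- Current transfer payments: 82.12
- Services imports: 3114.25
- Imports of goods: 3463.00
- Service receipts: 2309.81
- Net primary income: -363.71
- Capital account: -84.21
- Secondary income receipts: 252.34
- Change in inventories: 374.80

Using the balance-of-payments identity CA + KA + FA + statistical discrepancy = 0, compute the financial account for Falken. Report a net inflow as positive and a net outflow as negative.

-1156.57

Goods balance = 5737.28 - 3463.00 = 2274.28
Services balance = 2309.81 - 3114.25 = -804.44
Trade balance (goods + services) = 2274.28 + (-804.44) = 1469.84
Net primary income = -363.71
Net secondary income = 252.34 - 82.12 = 170.22
Current account = 1469.84 + (-363.71) + 170.22 = 1276.35
Financial account = -(1276.35 + (-84.21) + (-35.57)) = -1156.57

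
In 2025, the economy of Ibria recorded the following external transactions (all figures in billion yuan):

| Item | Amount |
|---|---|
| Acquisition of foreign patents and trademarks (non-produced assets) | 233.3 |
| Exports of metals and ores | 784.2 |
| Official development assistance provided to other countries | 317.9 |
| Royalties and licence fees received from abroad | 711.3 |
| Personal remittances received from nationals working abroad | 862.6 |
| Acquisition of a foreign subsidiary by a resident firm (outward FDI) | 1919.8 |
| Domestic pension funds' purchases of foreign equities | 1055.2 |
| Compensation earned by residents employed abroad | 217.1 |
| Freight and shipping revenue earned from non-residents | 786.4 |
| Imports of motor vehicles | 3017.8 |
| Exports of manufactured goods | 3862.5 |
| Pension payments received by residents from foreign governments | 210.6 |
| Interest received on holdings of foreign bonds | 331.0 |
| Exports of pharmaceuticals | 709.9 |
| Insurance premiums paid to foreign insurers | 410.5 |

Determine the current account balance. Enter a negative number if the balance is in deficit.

Goods: 784.2 + 3862.5 + 709.9 - 3017.8 = 2338.8
Services: 786.4 - 410.5 + 711.3 = 1087.2
Primary income: 217.1 + 331.0 = 548.1
Secondary income: 210.6 + 862.6 - 317.9 = 755.3
Current account = 2338.8 + 1087.2 + 548.1 + 755.3 = 4729.4
(Excluded from the current account — capital account: acquisition of foreign patents and trademarks (non-produced assets) 233.3; financial account: acquisition of a foreign subsidiary by a resident firm (outward FDI) 1919.8, domestic pension funds' purchases of foreign equities 1055.2.)

4729.4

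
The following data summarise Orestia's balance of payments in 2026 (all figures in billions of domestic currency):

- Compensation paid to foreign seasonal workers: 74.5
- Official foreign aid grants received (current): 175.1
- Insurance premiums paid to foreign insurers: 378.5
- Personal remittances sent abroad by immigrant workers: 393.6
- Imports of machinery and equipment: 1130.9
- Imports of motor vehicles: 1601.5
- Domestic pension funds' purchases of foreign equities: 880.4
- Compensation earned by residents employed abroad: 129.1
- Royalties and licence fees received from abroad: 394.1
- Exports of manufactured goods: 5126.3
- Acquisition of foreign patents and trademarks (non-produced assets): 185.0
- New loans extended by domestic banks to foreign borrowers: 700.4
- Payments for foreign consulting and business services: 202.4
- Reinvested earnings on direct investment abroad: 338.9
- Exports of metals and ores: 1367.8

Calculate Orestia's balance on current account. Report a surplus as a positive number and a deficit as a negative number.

Goods: -1130.9 + 5126.3 + 1367.8 - 1601.5 = 3761.7
Services: 394.1 - 202.4 - 378.5 = -186.8
Primary income: -74.5 + 129.1 + 338.9 = 393.5
Secondary income: -393.6 + 175.1 = -218.5
Current account = 3761.7 + (-186.8) + 393.5 + (-218.5) = 3749.9
(Excluded from the current account — financial account: domestic pension funds' purchases of foreign equities 880.4, new loans extended by domestic banks to foreign borrowers 700.4; capital account: acquisition of foreign patents and trademarks (non-produced assets) 185.0.)

3749.9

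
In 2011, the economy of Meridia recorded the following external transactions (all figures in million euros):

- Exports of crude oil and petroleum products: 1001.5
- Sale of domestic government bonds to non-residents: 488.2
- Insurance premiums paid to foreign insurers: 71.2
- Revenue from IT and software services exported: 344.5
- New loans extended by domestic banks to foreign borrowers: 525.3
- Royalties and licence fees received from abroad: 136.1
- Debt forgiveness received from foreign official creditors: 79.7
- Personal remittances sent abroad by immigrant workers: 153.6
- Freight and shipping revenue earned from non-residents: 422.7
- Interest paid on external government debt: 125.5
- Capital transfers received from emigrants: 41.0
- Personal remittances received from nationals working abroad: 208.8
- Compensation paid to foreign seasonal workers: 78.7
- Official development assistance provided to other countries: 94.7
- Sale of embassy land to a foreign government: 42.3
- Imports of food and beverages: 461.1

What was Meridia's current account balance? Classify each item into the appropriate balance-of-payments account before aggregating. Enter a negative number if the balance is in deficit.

Goods: 1001.5 - 461.1 = 540.4
Services: 344.5 - 71.2 + 136.1 + 422.7 = 832.1
Primary income: -125.5 - 78.7 = -204.2
Secondary income: -94.7 + 208.8 - 153.6 = -39.5
Current account = 540.4 + 832.1 + (-204.2) + (-39.5) = 1128.8
(Excluded from the current account — financial account: sale of domestic government bonds to non-residents 488.2, new loans extended by domestic banks to foreign borrowers 525.3; capital account: debt forgiveness received from foreign official creditors 79.7, capital transfers received from emigrants 41.0, sale of embassy land to a foreign government 42.3.)

1128.8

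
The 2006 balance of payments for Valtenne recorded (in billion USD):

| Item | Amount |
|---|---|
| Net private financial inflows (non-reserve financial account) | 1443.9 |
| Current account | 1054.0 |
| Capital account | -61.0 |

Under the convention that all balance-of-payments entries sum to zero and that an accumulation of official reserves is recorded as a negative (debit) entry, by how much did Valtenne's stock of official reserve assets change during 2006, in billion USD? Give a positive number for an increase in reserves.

Official reserve transactions balance = -(1054.0 + (-61.0) + 1443.9) = -2436.9
An accumulation of reserves is recorded as a debit (negative entry), so the change in the stock of reserves is the negative of that balance.
Change in official reserves = -(-2436.9) = 2436.9

2436.9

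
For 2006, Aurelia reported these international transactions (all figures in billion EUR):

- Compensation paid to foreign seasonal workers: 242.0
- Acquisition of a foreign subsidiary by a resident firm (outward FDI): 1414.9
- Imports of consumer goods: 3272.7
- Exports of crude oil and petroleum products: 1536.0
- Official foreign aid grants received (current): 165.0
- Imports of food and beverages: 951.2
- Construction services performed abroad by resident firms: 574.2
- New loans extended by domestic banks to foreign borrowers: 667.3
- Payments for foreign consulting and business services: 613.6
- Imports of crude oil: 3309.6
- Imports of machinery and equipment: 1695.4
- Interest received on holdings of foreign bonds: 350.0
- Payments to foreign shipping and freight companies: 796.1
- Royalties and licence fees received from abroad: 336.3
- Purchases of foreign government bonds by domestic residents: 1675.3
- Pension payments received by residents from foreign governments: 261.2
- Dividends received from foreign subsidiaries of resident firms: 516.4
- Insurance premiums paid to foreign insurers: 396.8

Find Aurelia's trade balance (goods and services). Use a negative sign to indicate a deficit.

-8588.9

Goods: 1536.0 - 3309.6 - 1695.4 - 951.2 - 3272.7 = -7692.9
Services: -796.1 - 396.8 + 574.2 + 336.3 - 613.6 = -896.0
Trade balance = -7692.9 + (-896.0) = -8588.9
(Excluded from the trade balance — primary income: compensation paid to foreign seasonal workers 242.0, interest received on holdings of foreign bonds 350.0, dividends received from foreign subsidiaries of resident firms 516.4; financial account: acquisition of a foreign subsidiary by a resident firm (outward FDI) 1414.9, new loans extended by domestic banks to foreign borrowers 667.3, purchases of foreign government bonds by domestic residents 1675.3; secondary income: official foreign aid grants received (current) 165.0, pension payments received by residents from foreign governments 261.2.)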